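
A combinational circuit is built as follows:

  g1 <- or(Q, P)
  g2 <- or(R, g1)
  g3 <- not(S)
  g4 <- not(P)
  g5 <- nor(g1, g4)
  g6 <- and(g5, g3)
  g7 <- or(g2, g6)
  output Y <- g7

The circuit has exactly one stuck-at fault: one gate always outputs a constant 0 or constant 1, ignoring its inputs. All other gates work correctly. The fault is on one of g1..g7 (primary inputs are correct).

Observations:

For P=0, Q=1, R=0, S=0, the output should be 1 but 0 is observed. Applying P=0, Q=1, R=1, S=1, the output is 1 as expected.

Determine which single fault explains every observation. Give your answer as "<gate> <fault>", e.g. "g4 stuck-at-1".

g1 stuck-at-0

Fault-free values for test 1 (P=0, Q=1, R=0, S=0): g1=1, g2=1, g3=1, g4=1, g5=0, g6=0, g7=1, giving Y=1. Observed 0.
Test 1: faults giving observed 0 are {g1 stuck-at-0, g2 stuck-at-0, g7 stuck-at-0}.
Test 2 (P=0, Q=1, R=1, S=1): fault-free g1=1, g2=1, g3=0, g4=1, g5=0, g6=0, g7=1 → 1; observed 1. Eliminates g2 stuck-at-0, g7 stuck-at-0.
Only g1 stuck-at-0 is consistent with every test.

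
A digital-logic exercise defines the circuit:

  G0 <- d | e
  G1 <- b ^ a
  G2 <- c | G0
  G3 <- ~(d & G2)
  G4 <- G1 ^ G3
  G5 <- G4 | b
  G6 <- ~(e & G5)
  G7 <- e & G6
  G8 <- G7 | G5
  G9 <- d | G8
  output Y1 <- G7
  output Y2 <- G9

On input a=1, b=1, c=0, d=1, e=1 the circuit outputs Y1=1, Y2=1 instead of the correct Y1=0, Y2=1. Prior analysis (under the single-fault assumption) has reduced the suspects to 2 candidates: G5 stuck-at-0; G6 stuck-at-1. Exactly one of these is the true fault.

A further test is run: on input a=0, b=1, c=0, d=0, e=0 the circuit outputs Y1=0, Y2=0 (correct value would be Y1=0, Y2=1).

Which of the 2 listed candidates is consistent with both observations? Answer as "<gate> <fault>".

Evaluate each candidate on input a=0, b=1, c=0, d=0, e=0:
  G5 stuck-at-0: G0=0, G1=1, G2=0, G3=1, G4=0, G5=0 [stuck-at-0], G6=1, G7=0, G8=0, G9=0 → Y1=0, Y2=0 — matches
  G6 stuck-at-1: G0=0, G1=1, G2=0, G3=1, G4=0, G5=1, G6=1 [stuck-at-1], G7=0, G8=1, G9=1 → Y1=0, Y2=1 — eliminated
Only G5 stuck-at-0 reproduces the observed Y1=0, Y2=0.

G5 stuck-at-0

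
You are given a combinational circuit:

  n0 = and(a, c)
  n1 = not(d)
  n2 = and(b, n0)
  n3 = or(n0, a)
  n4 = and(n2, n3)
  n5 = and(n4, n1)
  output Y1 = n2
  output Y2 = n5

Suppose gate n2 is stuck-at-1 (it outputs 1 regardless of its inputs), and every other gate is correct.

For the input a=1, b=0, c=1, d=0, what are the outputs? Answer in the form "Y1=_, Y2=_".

Propagate with n2 forced: n0=1, n1=1, n2=1 [stuck-at-1], n3=1, n4=1, n5=1.
So the outputs are Y1=1, Y2=1. (Without the fault they would be Y1=0, Y2=0.)

Y1=1, Y2=1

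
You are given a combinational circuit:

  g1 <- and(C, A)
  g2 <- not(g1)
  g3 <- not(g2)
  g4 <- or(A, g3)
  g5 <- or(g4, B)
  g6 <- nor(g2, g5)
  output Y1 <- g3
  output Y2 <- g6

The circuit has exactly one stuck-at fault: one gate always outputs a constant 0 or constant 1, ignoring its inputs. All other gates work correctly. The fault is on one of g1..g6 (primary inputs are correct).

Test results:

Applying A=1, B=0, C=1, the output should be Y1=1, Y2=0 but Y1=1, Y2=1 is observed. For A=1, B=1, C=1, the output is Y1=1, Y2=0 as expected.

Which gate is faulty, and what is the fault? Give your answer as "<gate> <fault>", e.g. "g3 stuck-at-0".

g4 stuck-at-0

Fault-free values for test 1 (A=1, B=0, C=1): g1=1, g2=0, g3=1, g4=1, g5=1, g6=0, giving Y1=1, Y2=0. Observed Y1=1, Y2=1.
Test 1: faults giving observed Y1=1, Y2=1 are {g4 stuck-at-0, g5 stuck-at-0, g6 stuck-at-1}.
Test 2 (A=1, B=1, C=1): fault-free g1=1, g2=0, g3=1, g4=1, g5=1, g6=0 → Y1=1, Y2=0; observed Y1=1, Y2=0. Eliminates g5 stuck-at-0, g6 stuck-at-1.
Only g4 stuck-at-0 is consistent with every test.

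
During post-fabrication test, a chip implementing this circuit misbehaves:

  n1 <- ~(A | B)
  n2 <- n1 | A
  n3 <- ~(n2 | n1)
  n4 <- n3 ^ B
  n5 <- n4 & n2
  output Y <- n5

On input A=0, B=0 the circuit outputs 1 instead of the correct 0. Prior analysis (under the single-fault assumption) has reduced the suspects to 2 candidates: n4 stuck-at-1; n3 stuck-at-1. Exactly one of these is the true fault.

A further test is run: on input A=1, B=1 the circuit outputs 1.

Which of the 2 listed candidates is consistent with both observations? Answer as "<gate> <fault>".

n4 stuck-at-1

Evaluate each candidate on input A=1, B=1:
  n4 stuck-at-1: n1=0, n2=1, n3=0, n4=1 [stuck-at-1], n5=1 → 1 — matches
  n3 stuck-at-1: n1=0, n2=1, n3=1 [stuck-at-1], n4=0, n5=0 → 0 — eliminated
Only n4 stuck-at-1 reproduces the observed 1.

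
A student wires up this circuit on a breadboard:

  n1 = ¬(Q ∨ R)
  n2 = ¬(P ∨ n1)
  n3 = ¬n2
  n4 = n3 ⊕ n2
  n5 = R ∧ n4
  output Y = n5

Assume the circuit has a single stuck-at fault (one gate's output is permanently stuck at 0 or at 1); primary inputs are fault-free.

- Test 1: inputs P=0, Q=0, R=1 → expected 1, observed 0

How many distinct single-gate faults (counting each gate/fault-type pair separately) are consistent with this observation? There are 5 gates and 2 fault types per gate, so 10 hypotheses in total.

Fault-free: n1=0, n2=1, n3=0, n4=1, n5=1 → 1. Observed 0.
  n1 stuck-at-0: output 1 ✗
  n1 stuck-at-1: output 1 ✗
  n2 stuck-at-0: output 1 ✗
  n2 stuck-at-1: output 1 ✗
  n3 stuck-at-0: output 1 ✗
  n3 stuck-at-1: output 0 ✓
  n4 stuck-at-0: output 0 ✓
  n4 stuck-at-1: output 1 ✗
  n5 stuck-at-0: output 0 ✓
  n5 stuck-at-1: output 1 ✗
Consistent faults: {n3 stuck-at-1, n4 stuck-at-0, n5 stuck-at-0} — 3 in all.

3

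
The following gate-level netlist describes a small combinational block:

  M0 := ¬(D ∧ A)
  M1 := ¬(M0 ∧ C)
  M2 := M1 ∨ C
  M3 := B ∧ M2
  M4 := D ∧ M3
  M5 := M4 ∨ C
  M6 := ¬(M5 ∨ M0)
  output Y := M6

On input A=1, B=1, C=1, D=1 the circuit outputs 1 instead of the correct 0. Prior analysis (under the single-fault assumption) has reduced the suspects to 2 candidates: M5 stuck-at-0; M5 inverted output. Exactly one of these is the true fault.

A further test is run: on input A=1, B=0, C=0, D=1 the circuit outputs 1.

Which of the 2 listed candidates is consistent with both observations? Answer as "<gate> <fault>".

M5 stuck-at-0

Evaluate each candidate on input A=1, B=0, C=0, D=1:
  M5 stuck-at-0: M0=0, M1=1, M2=1, M3=0, M4=0, M5=0 [stuck-at-0], M6=1 → 1 — matches
  M5 inverted output: M0=0, M1=1, M2=1, M3=0, M4=0, M5=1 [inverted output], M6=0 → 0 — eliminated
Only M5 stuck-at-0 reproduces the observed 1.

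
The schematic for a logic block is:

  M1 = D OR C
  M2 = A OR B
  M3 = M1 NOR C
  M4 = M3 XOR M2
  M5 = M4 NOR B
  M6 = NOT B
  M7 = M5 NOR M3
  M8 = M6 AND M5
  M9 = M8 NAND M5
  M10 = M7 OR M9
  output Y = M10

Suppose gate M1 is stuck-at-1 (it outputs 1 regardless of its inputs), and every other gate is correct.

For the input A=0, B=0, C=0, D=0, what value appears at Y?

Propagate with M1 forced: M1=1 [stuck-at-1], M2=0, M3=0, M4=0, M5=1, M6=1, M7=0, M8=1, M9=0, M10=0.
So Y = 0. (Without the fault it would be 1.)

0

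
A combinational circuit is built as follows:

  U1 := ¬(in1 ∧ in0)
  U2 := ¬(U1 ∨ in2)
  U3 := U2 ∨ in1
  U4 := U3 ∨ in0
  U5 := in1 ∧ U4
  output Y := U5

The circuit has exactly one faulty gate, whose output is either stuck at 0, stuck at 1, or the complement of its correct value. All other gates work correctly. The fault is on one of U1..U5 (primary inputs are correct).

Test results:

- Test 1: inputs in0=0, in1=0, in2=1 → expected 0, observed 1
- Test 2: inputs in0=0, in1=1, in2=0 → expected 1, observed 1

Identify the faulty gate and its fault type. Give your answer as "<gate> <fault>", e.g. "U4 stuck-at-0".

Fault-free values for test 1 (in0=0, in1=0, in2=1): U1=1, U2=0, U3=0, U4=0, U5=0, giving Y=0. Observed 1.
Test 1: faults giving observed 1 are {U5 stuck-at-1, U5 inverted output}.
Test 2 (in0=0, in1=1, in2=0): fault-free U1=1, U2=0, U3=1, U4=1, U5=1 → 1; observed 1. Eliminates U5 inverted output.
Only U5 stuck-at-1 is consistent with every test.

U5 stuck-at-1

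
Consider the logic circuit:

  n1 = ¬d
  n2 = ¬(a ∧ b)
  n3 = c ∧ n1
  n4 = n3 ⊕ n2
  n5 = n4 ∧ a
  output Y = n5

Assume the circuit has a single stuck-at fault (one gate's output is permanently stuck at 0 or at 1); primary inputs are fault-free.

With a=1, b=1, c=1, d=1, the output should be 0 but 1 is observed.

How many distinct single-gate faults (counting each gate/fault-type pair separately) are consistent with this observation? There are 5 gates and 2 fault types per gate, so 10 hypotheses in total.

Fault-free: n1=0, n2=0, n3=0, n4=0, n5=0 → 0. Observed 1.
  n1 stuck-at-0: output 0 ✗
  n1 stuck-at-1: output 1 ✓
  n2 stuck-at-0: output 0 ✗
  n2 stuck-at-1: output 1 ✓
  n3 stuck-at-0: output 0 ✗
  n3 stuck-at-1: output 1 ✓
  n4 stuck-at-0: output 0 ✗
  n4 stuck-at-1: output 1 ✓
  n5 stuck-at-0: output 0 ✗
  n5 stuck-at-1: output 1 ✓
Consistent faults: {n1 stuck-at-1, n2 stuck-at-1, n3 stuck-at-1, n4 stuck-at-1, n5 stuck-at-1} — 5 in all.

5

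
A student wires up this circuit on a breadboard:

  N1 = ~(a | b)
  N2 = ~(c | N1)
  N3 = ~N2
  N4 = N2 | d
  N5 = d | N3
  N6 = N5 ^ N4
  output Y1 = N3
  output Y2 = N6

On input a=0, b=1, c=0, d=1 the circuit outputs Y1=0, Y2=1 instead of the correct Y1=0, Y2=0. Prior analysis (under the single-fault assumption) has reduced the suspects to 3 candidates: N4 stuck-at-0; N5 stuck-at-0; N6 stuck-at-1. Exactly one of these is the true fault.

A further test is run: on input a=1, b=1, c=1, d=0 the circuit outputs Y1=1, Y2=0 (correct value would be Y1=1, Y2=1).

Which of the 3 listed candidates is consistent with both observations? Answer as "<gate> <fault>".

N5 stuck-at-0

Evaluate each candidate on input a=1, b=1, c=1, d=0:
  N4 stuck-at-0: N1=0, N2=0, N3=1, N4=0 [stuck-at-0], N5=1, N6=1 → Y1=1, Y2=1 — eliminated
  N5 stuck-at-0: N1=0, N2=0, N3=1, N4=0, N5=0 [stuck-at-0], N6=0 → Y1=1, Y2=0 — matches
  N6 stuck-at-1: N1=0, N2=0, N3=1, N4=0, N5=1, N6=1 [stuck-at-1] → Y1=1, Y2=1 — eliminated
Only N5 stuck-at-0 reproduces the observed Y1=1, Y2=0.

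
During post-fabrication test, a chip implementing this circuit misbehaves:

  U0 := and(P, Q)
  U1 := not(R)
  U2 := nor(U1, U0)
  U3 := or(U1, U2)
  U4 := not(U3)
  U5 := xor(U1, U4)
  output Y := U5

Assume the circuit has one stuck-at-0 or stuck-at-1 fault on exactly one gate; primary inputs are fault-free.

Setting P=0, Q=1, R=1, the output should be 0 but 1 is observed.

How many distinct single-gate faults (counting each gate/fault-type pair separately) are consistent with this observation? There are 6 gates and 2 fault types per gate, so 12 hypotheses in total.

6

Fault-free: U0=0, U1=0, U2=1, U3=1, U4=0, U5=0 → 0. Observed 1.
  U0 stuck-at-0: output 0 ✗
  U0 stuck-at-1: output 1 ✓
  U1 stuck-at-0: output 0 ✗
  U1 stuck-at-1: output 1 ✓
  U2 stuck-at-0: output 1 ✓
  U2 stuck-at-1: output 0 ✗
  U3 stuck-at-0: output 1 ✓
  U3 stuck-at-1: output 0 ✗
  U4 stuck-at-0: output 0 ✗
  U4 stuck-at-1: output 1 ✓
  U5 stuck-at-0: output 0 ✗
  U5 stuck-at-1: output 1 ✓
Consistent faults: {U0 stuck-at-1, U1 stuck-at-1, U2 stuck-at-0, U3 stuck-at-0, U4 stuck-at-1, U5 stuck-at-1} — 6 in all.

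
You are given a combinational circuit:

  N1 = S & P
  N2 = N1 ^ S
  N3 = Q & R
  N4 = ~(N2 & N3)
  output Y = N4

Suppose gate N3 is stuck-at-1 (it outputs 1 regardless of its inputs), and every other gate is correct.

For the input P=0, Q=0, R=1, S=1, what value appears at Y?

Propagate with N3 forced: N1=0, N2=1, N3=1 [stuck-at-1], N4=0.
So Y = 0. (Without the fault it would be 1.)

0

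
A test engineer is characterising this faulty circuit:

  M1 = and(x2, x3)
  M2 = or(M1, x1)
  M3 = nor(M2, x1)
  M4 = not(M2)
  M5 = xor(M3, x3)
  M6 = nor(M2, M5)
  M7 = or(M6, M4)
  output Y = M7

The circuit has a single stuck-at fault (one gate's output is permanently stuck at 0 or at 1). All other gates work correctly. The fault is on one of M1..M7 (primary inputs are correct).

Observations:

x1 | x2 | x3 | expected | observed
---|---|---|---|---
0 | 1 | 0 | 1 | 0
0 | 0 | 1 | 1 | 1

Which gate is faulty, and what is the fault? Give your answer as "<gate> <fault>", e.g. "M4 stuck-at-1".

Fault-free values for test 1 (x1=0, x2=1, x3=0): M1=0, M2=0, M3=1, M4=1, M5=1, M6=0, M7=1, giving Y=1. Observed 0.
Test 1: faults giving observed 0 are {M1 stuck-at-1, M2 stuck-at-1, M4 stuck-at-0, M7 stuck-at-0}.
Test 2 (x1=0, x2=0, x3=1): fault-free M1=0, M2=0, M3=1, M4=1, M5=0, M6=1, M7=1 → 1; observed 1. Eliminates M1 stuck-at-1, M2 stuck-at-1, M7 stuck-at-0.
Only M4 stuck-at-0 is consistent with every test.

M4 stuck-at-0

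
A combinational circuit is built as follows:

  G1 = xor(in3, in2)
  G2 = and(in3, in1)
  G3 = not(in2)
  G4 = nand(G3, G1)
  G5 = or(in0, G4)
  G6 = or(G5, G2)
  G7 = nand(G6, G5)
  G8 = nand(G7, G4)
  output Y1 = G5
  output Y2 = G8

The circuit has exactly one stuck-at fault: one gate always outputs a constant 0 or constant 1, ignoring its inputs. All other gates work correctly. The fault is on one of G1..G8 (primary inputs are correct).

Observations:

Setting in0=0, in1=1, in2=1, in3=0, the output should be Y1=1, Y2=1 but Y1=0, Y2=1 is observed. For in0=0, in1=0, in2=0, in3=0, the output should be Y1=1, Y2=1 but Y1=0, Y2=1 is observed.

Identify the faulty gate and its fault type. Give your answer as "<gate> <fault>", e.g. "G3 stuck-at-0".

G4 stuck-at-0

Fault-free values for test 1 (in0=0, in1=1, in2=1, in3=0): G1=1, G2=0, G3=0, G4=1, G5=1, G6=1, G7=0, G8=1, giving Y1=1, Y2=1. Observed Y1=0, Y2=1.
Test 1: faults giving observed Y1=0, Y2=1 are {G3 stuck-at-1, G4 stuck-at-0}.
Test 2 (in0=0, in1=0, in2=0, in3=0): fault-free G1=0, G2=0, G3=1, G4=1, G5=1, G6=1, G7=0, G8=1 → Y1=1, Y2=1; observed Y1=0, Y2=1. Eliminates G3 stuck-at-1.
Only G4 stuck-at-0 is consistent with every test.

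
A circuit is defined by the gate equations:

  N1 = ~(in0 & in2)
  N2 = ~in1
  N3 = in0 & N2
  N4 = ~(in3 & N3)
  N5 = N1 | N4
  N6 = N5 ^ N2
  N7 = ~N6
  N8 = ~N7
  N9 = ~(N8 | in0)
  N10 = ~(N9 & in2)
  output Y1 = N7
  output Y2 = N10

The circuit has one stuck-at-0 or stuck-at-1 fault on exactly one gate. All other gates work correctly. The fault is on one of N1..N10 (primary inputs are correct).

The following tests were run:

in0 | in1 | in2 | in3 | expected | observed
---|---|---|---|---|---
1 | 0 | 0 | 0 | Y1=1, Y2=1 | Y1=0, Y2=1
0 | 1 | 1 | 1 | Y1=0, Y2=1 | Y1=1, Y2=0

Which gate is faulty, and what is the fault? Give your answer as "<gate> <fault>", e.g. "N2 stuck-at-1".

Fault-free values for test 1 (in0=1, in1=0, in2=0, in3=0): N1=1, N2=1, N3=1, N4=1, N5=1, N6=0, N7=1, N8=0, N9=0, N10=1, giving Y1=1, Y2=1. Observed Y1=0, Y2=1.
Test 1: faults giving observed Y1=0, Y2=1 are {N2 stuck-at-0, N5 stuck-at-0, N6 stuck-at-1, N7 stuck-at-0}.
Test 2 (in0=0, in1=1, in2=1, in3=1): fault-free N1=1, N2=0, N3=0, N4=1, N5=1, N6=1, N7=0, N8=1, N9=0, N10=1 → Y1=0, Y2=1; observed Y1=1, Y2=0. Eliminates N2 stuck-at-0, N6 stuck-at-1, N7 stuck-at-0.
Only N5 stuck-at-0 is consistent with every test.

N5 stuck-at-0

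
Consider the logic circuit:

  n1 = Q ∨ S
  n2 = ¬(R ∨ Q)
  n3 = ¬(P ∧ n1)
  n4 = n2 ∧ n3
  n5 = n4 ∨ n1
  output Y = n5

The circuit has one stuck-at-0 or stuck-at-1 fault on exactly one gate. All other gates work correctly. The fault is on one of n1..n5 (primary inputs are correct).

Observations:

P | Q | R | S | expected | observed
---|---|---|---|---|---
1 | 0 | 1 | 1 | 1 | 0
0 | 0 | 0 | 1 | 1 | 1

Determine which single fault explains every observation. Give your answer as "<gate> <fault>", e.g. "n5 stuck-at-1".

n1 stuck-at-0

Fault-free values for test 1 (P=1, Q=0, R=1, S=1): n1=1, n2=0, n3=0, n4=0, n5=1, giving Y=1. Observed 0.
Test 1: faults giving observed 0 are {n1 stuck-at-0, n5 stuck-at-0}.
Test 2 (P=0, Q=0, R=0, S=1): fault-free n1=1, n2=1, n3=1, n4=1, n5=1 → 1; observed 1. Eliminates n5 stuck-at-0.
Only n1 stuck-at-0 is consistent with every test.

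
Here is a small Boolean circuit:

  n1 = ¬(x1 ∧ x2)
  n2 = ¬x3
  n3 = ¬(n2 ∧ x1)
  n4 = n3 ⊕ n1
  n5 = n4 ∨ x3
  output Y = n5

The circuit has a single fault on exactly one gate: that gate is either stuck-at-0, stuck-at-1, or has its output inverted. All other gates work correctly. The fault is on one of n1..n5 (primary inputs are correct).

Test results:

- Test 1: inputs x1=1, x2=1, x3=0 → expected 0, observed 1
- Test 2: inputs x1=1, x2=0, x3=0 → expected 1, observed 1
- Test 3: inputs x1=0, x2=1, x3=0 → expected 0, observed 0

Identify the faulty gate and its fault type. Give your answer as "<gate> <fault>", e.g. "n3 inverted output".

Fault-free values for test 1 (x1=1, x2=1, x3=0): n1=0, n2=1, n3=0, n4=0, n5=0, giving Y=0. Observed 1.
Test 1: faults giving observed 1 are {n1 stuck-at-1, n1 inverted output, n2 stuck-at-0, n2 inverted output, n3 stuck-at-1, n3 inverted output, n4 stuck-at-1, n4 inverted output, n5 stuck-at-1, n5 inverted output}.
Test 2 (x1=1, x2=0, x3=0): fault-free n1=1, n2=1, n3=0, n4=1, n5=1 → 1; observed 1. Eliminates n1 inverted output, n2 stuck-at-0, n2 inverted output, n3 stuck-at-1, n3 inverted output, n4 inverted output, n5 inverted output.
Test 3 (x1=0, x2=1, x3=0): fault-free n1=1, n2=1, n3=1, n4=0, n5=0 → 0; observed 0. Eliminates n4 stuck-at-1, n5 stuck-at-1.
Only n1 stuck-at-1 is consistent with every test.

n1 stuck-at-1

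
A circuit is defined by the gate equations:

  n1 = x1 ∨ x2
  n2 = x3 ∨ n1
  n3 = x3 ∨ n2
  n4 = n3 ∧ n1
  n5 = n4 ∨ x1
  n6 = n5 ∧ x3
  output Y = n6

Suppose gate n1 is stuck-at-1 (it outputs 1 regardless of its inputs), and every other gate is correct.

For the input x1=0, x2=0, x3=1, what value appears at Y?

1

Propagate with n1 forced: n1=1 [stuck-at-1], n2=1, n3=1, n4=1, n5=1, n6=1.
So Y = 1. (Without the fault it would be 0.)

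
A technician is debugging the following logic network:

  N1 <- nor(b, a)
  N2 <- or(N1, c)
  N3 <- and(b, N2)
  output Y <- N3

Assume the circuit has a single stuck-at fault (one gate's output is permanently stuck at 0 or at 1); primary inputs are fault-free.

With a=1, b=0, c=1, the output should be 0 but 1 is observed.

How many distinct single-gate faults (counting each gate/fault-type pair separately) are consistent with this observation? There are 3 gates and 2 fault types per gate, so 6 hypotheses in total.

1

Fault-free: N1=0, N2=1, N3=0 → 0. Observed 1.
  N1 stuck-at-0: output 0 ✗
  N1 stuck-at-1: output 0 ✗
  N2 stuck-at-0: output 0 ✗
  N2 stuck-at-1: output 0 ✗
  N3 stuck-at-0: output 0 ✗
  N3 stuck-at-1: output 1 ✓
Consistent faults: {N3 stuck-at-1} — 1 in all.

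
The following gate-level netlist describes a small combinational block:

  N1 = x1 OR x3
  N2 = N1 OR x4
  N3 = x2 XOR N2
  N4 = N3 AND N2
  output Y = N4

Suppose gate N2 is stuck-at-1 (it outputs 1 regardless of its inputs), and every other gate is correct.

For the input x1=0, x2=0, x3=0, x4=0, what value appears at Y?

Propagate with N2 forced: N1=0, N2=1 [stuck-at-1], N3=1, N4=1.
So Y = 1. (Without the fault it would be 0.)

1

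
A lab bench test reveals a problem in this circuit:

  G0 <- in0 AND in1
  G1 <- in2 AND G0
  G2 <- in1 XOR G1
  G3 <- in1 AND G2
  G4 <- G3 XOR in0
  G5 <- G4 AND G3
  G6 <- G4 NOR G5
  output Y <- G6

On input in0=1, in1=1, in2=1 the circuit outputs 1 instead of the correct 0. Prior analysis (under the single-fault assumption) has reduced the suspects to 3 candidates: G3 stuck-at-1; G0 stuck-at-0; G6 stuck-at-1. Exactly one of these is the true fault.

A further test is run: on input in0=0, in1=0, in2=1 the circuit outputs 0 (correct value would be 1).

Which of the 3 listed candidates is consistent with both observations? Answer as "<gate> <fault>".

G3 stuck-at-1

Evaluate each candidate on input in0=0, in1=0, in2=1:
  G3 stuck-at-1: G0=0, G1=0, G2=0, G3=1 [stuck-at-1], G4=1, G5=1, G6=0 → 0 — matches
  G0 stuck-at-0: G0=0 [stuck-at-0], G1=0, G2=0, G3=0, G4=0, G5=0, G6=1 → 1 — eliminated
  G6 stuck-at-1: G0=0, G1=0, G2=0, G3=0, G4=0, G5=0, G6=1 [stuck-at-1] → 1 — eliminated
Only G3 stuck-at-1 reproduces the observed 0.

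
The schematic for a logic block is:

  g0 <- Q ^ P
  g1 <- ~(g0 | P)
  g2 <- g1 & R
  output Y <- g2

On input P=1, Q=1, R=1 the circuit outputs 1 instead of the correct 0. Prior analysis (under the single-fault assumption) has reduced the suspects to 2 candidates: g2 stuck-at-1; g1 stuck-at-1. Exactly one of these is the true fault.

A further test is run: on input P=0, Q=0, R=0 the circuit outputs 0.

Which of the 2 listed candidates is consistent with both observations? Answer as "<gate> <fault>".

g1 stuck-at-1

Evaluate each candidate on input P=0, Q=0, R=0:
  g2 stuck-at-1: g0=0, g1=1, g2=1 [stuck-at-1] → 1 — eliminated
  g1 stuck-at-1: g0=0, g1=1 [stuck-at-1], g2=0 → 0 — matches
Only g1 stuck-at-1 reproduces the observed 0.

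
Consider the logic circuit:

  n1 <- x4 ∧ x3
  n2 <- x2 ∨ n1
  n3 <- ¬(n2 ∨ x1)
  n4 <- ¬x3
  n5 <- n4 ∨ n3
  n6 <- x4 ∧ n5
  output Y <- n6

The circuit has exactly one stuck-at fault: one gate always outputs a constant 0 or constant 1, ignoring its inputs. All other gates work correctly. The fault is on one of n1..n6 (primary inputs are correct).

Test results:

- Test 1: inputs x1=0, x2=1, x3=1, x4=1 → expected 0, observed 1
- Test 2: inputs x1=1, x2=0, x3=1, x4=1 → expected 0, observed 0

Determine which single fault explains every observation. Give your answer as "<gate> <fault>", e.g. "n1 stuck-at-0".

Fault-free values for test 1 (x1=0, x2=1, x3=1, x4=1): n1=1, n2=1, n3=0, n4=0, n5=0, n6=0, giving Y=0. Observed 1.
Test 1: faults giving observed 1 are {n2 stuck-at-0, n3 stuck-at-1, n4 stuck-at-1, n5 stuck-at-1, n6 stuck-at-1}.
Test 2 (x1=1, x2=0, x3=1, x4=1): fault-free n1=1, n2=1, n3=0, n4=0, n5=0, n6=0 → 0; observed 0. Eliminates n3 stuck-at-1, n4 stuck-at-1, n5 stuck-at-1, n6 stuck-at-1.
Only n2 stuck-at-0 is consistent with every test.

n2 stuck-at-0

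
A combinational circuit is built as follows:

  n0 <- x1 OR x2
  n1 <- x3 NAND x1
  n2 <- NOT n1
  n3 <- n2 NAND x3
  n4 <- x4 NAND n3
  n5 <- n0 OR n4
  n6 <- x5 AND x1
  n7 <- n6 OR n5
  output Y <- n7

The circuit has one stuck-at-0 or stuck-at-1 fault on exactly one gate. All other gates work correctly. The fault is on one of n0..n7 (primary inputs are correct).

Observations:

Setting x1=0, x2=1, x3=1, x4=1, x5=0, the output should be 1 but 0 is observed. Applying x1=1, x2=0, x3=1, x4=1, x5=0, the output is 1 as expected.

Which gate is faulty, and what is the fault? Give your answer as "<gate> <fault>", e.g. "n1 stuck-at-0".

Fault-free values for test 1 (x1=0, x2=1, x3=1, x4=1, x5=0): n0=1, n1=1, n2=0, n3=1, n4=0, n5=1, n6=0, n7=1, giving Y=1. Observed 0.
Test 1: faults giving observed 0 are {n0 stuck-at-0, n5 stuck-at-0, n7 stuck-at-0}.
Test 2 (x1=1, x2=0, x3=1, x4=1, x5=0): fault-free n0=1, n1=0, n2=1, n3=0, n4=1, n5=1, n6=0, n7=1 → 1; observed 1. Eliminates n5 stuck-at-0, n7 stuck-at-0.
Only n0 stuck-at-0 is consistent with every test.

n0 stuck-at-0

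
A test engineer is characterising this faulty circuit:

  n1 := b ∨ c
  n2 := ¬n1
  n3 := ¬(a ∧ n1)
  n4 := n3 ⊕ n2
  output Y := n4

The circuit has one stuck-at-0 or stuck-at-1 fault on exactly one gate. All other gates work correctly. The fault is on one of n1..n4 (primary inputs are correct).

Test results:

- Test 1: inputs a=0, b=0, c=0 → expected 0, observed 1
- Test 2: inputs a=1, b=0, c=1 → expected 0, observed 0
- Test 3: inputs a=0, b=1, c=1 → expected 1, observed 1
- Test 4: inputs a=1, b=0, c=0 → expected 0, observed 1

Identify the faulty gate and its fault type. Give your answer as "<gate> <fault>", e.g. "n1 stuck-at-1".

n2 stuck-at-0

Fault-free values for test 1 (a=0, b=0, c=0): n1=0, n2=1, n3=1, n4=0, giving Y=0. Observed 1.
Test 1: faults giving observed 1 are {n1 stuck-at-1, n2 stuck-at-0, n3 stuck-at-0, n4 stuck-at-1}.
Test 2 (a=1, b=0, c=1): fault-free n1=1, n2=0, n3=0, n4=0 → 0; observed 0. Eliminates n4 stuck-at-1.
Test 3 (a=0, b=1, c=1): fault-free n1=1, n2=0, n3=1, n4=1 → 1; observed 1. Eliminates n3 stuck-at-0.
Test 4 (a=1, b=0, c=0): fault-free n1=0, n2=1, n3=1, n4=0 → 0; observed 1. Eliminates n1 stuck-at-1.
Only n2 stuck-at-0 is consistent with every test.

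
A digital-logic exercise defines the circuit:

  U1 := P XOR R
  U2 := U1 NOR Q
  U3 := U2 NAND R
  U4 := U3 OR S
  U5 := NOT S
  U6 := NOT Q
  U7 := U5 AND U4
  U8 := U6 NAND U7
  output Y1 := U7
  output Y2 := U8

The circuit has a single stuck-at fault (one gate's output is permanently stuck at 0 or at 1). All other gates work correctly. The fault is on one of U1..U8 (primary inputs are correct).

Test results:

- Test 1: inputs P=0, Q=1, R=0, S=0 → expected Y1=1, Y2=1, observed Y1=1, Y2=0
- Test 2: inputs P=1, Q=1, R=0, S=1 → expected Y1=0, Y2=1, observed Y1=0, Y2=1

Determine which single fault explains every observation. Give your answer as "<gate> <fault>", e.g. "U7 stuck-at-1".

Fault-free values for test 1 (P=0, Q=1, R=0, S=0): U1=0, U2=0, U3=1, U4=1, U5=1, U6=0, U7=1, U8=1, giving Y1=1, Y2=1. Observed Y1=1, Y2=0.
Test 1: faults giving observed Y1=1, Y2=0 are {U6 stuck-at-1, U8 stuck-at-0}.
Test 2 (P=1, Q=1, R=0, S=1): fault-free U1=1, U2=0, U3=1, U4=1, U5=0, U6=0, U7=0, U8=1 → Y1=0, Y2=1; observed Y1=0, Y2=1. Eliminates U8 stuck-at-0.
Only U6 stuck-at-1 is consistent with every test.

U6 stuck-at-1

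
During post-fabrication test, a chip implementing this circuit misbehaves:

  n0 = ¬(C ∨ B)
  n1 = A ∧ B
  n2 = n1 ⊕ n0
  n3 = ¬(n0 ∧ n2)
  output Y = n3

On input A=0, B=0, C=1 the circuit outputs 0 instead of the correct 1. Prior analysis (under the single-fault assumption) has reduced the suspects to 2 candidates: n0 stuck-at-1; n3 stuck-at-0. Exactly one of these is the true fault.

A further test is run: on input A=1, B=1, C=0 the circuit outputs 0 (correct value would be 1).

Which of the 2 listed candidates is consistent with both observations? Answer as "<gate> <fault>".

n3 stuck-at-0

Evaluate each candidate on input A=1, B=1, C=0:
  n0 stuck-at-1: n0=1 [stuck-at-1], n1=1, n2=0, n3=1 → 1 — eliminated
  n3 stuck-at-0: n0=0, n1=1, n2=1, n3=0 [stuck-at-0] → 0 — matches
Only n3 stuck-at-0 reproduces the observed 0.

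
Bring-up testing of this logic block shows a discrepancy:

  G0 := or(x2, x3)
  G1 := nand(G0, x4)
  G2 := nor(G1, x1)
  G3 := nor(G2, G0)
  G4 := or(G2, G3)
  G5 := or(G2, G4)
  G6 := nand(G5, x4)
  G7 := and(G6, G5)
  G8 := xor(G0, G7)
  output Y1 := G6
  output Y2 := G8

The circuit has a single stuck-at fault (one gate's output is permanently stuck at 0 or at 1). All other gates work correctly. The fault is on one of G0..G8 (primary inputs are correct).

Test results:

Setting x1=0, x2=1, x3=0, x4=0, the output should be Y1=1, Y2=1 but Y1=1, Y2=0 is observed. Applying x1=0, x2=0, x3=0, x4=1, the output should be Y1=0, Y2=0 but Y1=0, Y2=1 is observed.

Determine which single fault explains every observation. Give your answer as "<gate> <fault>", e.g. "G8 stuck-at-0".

Fault-free values for test 1 (x1=0, x2=1, x3=0, x4=0): G0=1, G1=1, G2=0, G3=0, G4=0, G5=0, G6=1, G7=0, G8=1, giving Y1=1, Y2=1. Observed Y1=1, Y2=0.
Test 1: faults giving observed Y1=1, Y2=0 are {G1 stuck-at-0, G2 stuck-at-1, G3 stuck-at-1, G4 stuck-at-1, G5 stuck-at-1, G7 stuck-at-1, G8 stuck-at-0}.
Test 2 (x1=0, x2=0, x3=0, x4=1): fault-free G0=0, G1=1, G2=0, G3=1, G4=1, G5=1, G6=0, G7=0, G8=0 → Y1=0, Y2=0; observed Y1=0, Y2=1. Eliminates G1 stuck-at-0, G2 stuck-at-1, G3 stuck-at-1, G4 stuck-at-1, G5 stuck-at-1, G8 stuck-at-0.
Only G7 stuck-at-1 is consistent with every test.

G7 stuck-at-1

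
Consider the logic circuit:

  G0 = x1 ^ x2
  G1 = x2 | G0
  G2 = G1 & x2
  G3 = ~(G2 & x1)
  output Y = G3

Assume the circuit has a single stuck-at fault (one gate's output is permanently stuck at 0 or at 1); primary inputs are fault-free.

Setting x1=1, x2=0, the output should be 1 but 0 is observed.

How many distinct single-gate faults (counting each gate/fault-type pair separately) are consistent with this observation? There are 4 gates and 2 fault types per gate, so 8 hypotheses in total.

2

Fault-free: G0=1, G1=1, G2=0, G3=1 → 1. Observed 0.
  G0 stuck-at-0: output 1 ✗
  G0 stuck-at-1: output 1 ✗
  G1 stuck-at-0: output 1 ✗
  G1 stuck-at-1: output 1 ✗
  G2 stuck-at-0: output 1 ✗
  G2 stuck-at-1: output 0 ✓
  G3 stuck-at-0: output 0 ✓
  G3 stuck-at-1: output 1 ✗
Consistent faults: {G2 stuck-at-1, G3 stuck-at-0} — 2 in all.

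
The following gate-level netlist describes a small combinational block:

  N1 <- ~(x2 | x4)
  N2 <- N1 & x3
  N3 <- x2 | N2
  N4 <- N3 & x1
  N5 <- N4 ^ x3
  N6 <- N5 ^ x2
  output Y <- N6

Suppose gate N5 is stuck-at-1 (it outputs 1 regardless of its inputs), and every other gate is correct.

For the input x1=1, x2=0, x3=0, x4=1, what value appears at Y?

1

Propagate with N5 forced: N1=0, N2=0, N3=0, N4=0, N5=1 [stuck-at-1], N6=1.
So Y = 1. (Without the fault it would be 0.)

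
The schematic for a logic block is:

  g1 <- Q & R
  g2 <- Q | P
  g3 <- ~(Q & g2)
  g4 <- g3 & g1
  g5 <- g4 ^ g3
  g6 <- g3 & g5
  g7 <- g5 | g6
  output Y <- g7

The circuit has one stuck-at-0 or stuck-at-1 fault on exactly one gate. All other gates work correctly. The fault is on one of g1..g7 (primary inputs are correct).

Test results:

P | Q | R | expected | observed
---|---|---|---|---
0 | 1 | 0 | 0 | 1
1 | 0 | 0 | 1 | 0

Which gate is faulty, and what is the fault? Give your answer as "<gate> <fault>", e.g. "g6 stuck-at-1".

Fault-free values for test 1 (P=0, Q=1, R=0): g1=0, g2=1, g3=0, g4=0, g5=0, g6=0, g7=0, giving Y=0. Observed 1.
Test 1: faults giving observed 1 are {g2 stuck-at-0, g3 stuck-at-1, g4 stuck-at-1, g5 stuck-at-1, g6 stuck-at-1, g7 stuck-at-1}.
Test 2 (P=1, Q=0, R=0): fault-free g1=0, g2=1, g3=1, g4=0, g5=1, g6=1, g7=1 → 1; observed 0. Eliminates g2 stuck-at-0, g3 stuck-at-1, g5 stuck-at-1, g6 stuck-at-1, g7 stuck-at-1.
Only g4 stuck-at-1 is consistent with every test.

g4 stuck-at-1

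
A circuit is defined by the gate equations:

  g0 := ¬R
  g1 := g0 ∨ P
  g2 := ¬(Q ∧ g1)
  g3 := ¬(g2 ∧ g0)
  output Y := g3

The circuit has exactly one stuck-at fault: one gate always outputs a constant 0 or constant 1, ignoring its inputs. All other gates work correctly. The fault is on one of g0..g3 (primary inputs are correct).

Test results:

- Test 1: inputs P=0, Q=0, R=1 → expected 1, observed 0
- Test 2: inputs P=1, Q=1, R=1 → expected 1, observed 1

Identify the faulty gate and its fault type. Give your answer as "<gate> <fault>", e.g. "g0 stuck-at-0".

Fault-free values for test 1 (P=0, Q=0, R=1): g0=0, g1=0, g2=1, g3=1, giving Y=1. Observed 0.
Test 1: faults giving observed 0 are {g0 stuck-at-1, g3 stuck-at-0}.
Test 2 (P=1, Q=1, R=1): fault-free g0=0, g1=1, g2=0, g3=1 → 1; observed 1. Eliminates g3 stuck-at-0.
Only g0 stuck-at-1 is consistent with every test.

g0 stuck-at-1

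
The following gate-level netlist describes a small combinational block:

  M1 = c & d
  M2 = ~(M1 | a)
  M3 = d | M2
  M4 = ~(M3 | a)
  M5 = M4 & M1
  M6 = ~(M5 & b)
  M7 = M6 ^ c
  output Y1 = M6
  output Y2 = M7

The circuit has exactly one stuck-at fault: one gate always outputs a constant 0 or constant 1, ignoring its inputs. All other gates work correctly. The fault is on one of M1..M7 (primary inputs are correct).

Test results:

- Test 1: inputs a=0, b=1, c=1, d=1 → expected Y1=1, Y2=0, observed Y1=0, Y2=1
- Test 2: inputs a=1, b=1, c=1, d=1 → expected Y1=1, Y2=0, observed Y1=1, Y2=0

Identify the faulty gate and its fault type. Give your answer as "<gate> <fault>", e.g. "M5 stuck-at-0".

M3 stuck-at-0

Fault-free values for test 1 (a=0, b=1, c=1, d=1): M1=1, M2=0, M3=1, M4=0, M5=0, M6=1, M7=0, giving Y1=1, Y2=0. Observed Y1=0, Y2=1.
Test 1: faults giving observed Y1=0, Y2=1 are {M3 stuck-at-0, M4 stuck-at-1, M5 stuck-at-1, M6 stuck-at-0}.
Test 2 (a=1, b=1, c=1, d=1): fault-free M1=1, M2=0, M3=1, M4=0, M5=0, M6=1, M7=0 → Y1=1, Y2=0; observed Y1=1, Y2=0. Eliminates M4 stuck-at-1, M5 stuck-at-1, M6 stuck-at-0.
Only M3 stuck-at-0 is consistent with every test.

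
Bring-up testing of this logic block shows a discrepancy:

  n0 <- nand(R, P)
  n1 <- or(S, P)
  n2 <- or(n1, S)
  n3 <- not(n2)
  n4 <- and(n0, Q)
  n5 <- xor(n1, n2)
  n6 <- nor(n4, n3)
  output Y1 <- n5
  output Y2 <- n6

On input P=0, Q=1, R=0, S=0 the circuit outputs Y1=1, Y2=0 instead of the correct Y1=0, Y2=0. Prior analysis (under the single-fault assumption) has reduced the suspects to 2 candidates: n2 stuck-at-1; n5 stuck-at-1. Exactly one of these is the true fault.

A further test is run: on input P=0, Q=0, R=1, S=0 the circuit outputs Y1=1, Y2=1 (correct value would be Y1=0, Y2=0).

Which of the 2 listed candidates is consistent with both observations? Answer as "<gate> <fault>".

Evaluate each candidate on input P=0, Q=0, R=1, S=0:
  n2 stuck-at-1: n0=1, n1=0, n2=1 [stuck-at-1], n3=0, n4=0, n5=1, n6=1 → Y1=1, Y2=1 — matches
  n5 stuck-at-1: n0=1, n1=0, n2=0, n3=1, n4=0, n5=1 [stuck-at-1], n6=0 → Y1=1, Y2=0 — eliminated
Only n2 stuck-at-1 reproduces the observed Y1=1, Y2=1.

n2 stuck-at-1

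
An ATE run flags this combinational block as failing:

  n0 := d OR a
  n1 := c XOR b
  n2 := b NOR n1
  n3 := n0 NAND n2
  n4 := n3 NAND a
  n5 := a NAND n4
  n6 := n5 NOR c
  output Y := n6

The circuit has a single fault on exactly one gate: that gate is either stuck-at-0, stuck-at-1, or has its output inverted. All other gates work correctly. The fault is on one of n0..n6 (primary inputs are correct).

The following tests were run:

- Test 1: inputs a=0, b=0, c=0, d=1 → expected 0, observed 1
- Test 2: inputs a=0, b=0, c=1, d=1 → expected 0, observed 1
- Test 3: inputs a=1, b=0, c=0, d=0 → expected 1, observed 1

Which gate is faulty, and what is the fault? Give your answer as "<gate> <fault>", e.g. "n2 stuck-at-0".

n6 stuck-at-1

Fault-free values for test 1 (a=0, b=0, c=0, d=1): n0=1, n1=0, n2=1, n3=0, n4=1, n5=1, n6=0, giving Y=0. Observed 1.
Test 1: faults giving observed 1 are {n5 stuck-at-0, n5 inverted output, n6 stuck-at-1, n6 inverted output}.
Test 2 (a=0, b=0, c=1, d=1): fault-free n0=1, n1=1, n2=0, n3=1, n4=1, n5=1, n6=0 → 0; observed 1. Eliminates n5 stuck-at-0, n5 inverted output.
Test 3 (a=1, b=0, c=0, d=0): fault-free n0=1, n1=0, n2=1, n3=0, n4=1, n5=0, n6=1 → 1; observed 1. Eliminates n6 inverted output.
Only n6 stuck-at-1 is consistent with every test.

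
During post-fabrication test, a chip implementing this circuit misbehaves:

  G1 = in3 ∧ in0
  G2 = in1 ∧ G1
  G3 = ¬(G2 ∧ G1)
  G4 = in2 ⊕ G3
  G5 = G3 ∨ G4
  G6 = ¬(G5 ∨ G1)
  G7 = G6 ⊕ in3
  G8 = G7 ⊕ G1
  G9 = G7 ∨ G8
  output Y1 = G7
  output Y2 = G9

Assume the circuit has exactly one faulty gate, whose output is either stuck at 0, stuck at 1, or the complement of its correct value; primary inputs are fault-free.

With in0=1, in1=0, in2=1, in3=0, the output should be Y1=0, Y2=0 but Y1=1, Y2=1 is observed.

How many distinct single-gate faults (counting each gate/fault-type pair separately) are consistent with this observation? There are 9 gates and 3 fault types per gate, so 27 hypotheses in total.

6

Fault-free: G1=0, G2=0, G3=1, G4=0, G5=1, G6=0, G7=0, G8=0, G9=0 → Y1=0, Y2=0. Observed Y1=1, Y2=1.
  G1: none of the 3 fault types match ✗
  G2: none of the 3 fault types match ✗
  G3: none of the 3 fault types match ✗
  G4: none of the 3 fault types match ✗
  G5: stuck-at-0, inverted output ✓; others ✗
  G6: stuck-at-1, inverted output ✓; others ✗
  G7: stuck-at-1, inverted output ✓; others ✗
  G8: none of the 3 fault types match ✗
  G9: none of the 3 fault types match ✗
Consistent faults: {G5 stuck-at-0, G5 inverted output, G6 stuck-at-1, G6 inverted output, G7 stuck-at-1, G7 inverted output} — 6 in all.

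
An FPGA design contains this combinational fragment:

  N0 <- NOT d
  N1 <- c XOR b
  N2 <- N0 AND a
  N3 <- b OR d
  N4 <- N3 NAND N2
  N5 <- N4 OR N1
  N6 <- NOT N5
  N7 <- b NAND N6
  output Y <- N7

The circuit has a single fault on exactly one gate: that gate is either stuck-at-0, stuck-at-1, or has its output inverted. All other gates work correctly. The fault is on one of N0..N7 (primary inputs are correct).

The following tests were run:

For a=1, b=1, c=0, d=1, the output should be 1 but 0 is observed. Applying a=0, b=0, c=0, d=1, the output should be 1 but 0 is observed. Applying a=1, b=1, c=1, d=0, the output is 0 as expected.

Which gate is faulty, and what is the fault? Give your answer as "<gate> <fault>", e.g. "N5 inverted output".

N7 stuck-at-0

Fault-free values for test 1 (a=1, b=1, c=0, d=1): N0=0, N1=1, N2=0, N3=1, N4=1, N5=1, N6=0, N7=1, giving Y=1. Observed 0.
Test 1: faults giving observed 0 are {N5 stuck-at-0, N5 inverted output, N6 stuck-at-1, N6 inverted output, N7 stuck-at-0, N7 inverted output}.
Test 2 (a=0, b=0, c=0, d=1): fault-free N0=0, N1=0, N2=0, N3=1, N4=1, N5=1, N6=0, N7=1 → 1; observed 0. Eliminates N5 stuck-at-0, N5 inverted output, N6 stuck-at-1, N6 inverted output.
Test 3 (a=1, b=1, c=1, d=0): fault-free N0=1, N1=0, N2=1, N3=1, N4=0, N5=0, N6=1, N7=0 → 0; observed 0. Eliminates N7 inverted output.
Only N7 stuck-at-0 is consistent with every test.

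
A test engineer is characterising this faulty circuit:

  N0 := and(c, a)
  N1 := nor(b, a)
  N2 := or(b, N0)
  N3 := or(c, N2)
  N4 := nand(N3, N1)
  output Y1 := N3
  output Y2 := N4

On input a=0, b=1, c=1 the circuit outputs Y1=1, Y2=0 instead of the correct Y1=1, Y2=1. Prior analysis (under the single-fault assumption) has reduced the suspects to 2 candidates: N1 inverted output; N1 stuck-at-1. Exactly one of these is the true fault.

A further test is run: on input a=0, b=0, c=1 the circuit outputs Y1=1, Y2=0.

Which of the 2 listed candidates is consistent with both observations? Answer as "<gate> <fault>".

Evaluate each candidate on input a=0, b=0, c=1:
  N1 inverted output: N0=0, N1=0 [inverted output], N2=0, N3=1, N4=1 → Y1=1, Y2=1 — eliminated
  N1 stuck-at-1: N0=0, N1=1 [stuck-at-1], N2=0, N3=1, N4=0 → Y1=1, Y2=0 — matches
Only N1 stuck-at-1 reproduces the observed Y1=1, Y2=0.

N1 stuck-at-1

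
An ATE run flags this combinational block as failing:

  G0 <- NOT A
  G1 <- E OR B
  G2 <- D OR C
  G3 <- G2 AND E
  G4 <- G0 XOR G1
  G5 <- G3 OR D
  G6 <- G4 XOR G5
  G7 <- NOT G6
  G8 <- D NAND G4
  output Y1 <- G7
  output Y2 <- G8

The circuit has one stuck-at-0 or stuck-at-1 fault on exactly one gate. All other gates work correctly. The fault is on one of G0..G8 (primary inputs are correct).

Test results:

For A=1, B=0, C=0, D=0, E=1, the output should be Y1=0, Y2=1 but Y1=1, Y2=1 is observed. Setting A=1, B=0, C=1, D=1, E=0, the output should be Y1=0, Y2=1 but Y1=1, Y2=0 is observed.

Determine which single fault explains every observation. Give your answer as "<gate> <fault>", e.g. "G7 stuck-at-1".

Fault-free values for test 1 (A=1, B=0, C=0, D=0, E=1): G0=0, G1=1, G2=0, G3=0, G4=1, G5=0, G6=1, G7=0, G8=1, giving Y1=0, Y2=1. Observed Y1=1, Y2=1.
Test 1: faults giving observed Y1=1, Y2=1 are {G0 stuck-at-1, G1 stuck-at-0, G2 stuck-at-1, G3 stuck-at-1, G4 stuck-at-0, G5 stuck-at-1, G6 stuck-at-0, G7 stuck-at-1}.
Test 2 (A=1, B=0, C=1, D=1, E=0): fault-free G0=0, G1=0, G2=1, G3=0, G4=0, G5=1, G6=1, G7=0, G8=1 → Y1=0, Y2=1; observed Y1=1, Y2=0. Eliminates G1 stuck-at-0, G2 stuck-at-1, G3 stuck-at-1, G4 stuck-at-0, G5 stuck-at-1, G6 stuck-at-0, G7 stuck-at-1.
Only G0 stuck-at-1 is consistent with every test.

G0 stuck-at-1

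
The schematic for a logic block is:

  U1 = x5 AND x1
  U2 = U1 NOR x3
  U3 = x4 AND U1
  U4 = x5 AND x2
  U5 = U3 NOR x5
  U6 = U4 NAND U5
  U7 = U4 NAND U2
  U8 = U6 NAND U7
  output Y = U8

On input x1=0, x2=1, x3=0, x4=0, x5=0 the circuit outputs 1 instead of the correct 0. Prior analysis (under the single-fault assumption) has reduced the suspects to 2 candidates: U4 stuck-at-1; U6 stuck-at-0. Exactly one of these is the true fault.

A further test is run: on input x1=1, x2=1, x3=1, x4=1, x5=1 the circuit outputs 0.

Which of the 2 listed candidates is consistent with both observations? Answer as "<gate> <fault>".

Evaluate each candidate on input x1=1, x2=1, x3=1, x4=1, x5=1:
  U4 stuck-at-1: U1=1, U2=0, U3=1, U4=1 [stuck-at-1], U5=0, U6=1, U7=1, U8=0 → 0 — matches
  U6 stuck-at-0: U1=1, U2=0, U3=1, U4=1, U5=0, U6=0 [stuck-at-0], U7=1, U8=1 → 1 — eliminated
Only U4 stuck-at-1 reproduces the observed 0.

U4 stuck-at-1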